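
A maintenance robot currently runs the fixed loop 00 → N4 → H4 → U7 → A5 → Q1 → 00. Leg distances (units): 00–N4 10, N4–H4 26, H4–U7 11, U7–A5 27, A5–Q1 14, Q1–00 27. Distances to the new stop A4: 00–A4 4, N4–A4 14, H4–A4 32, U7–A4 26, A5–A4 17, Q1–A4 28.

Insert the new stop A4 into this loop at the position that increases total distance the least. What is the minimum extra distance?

Insertion cost between consecutive stops i–j is d(i,A4) + d(A4,j) − d(i,j):
  between 00 and N4: 4 + 14 − 10 = 8
  between N4 and H4: 14 + 32 − 26 = 20
  between H4 and U7: 32 + 26 − 11 = 47
  between U7 and A5: 26 + 17 − 27 = 16
  between A5 and Q1: 17 + 28 − 14 = 31
  between Q1 and 00: 28 + 4 − 27 = 5
Cheapest insertion is between Q1 and 00, adding 5.
New total = 115 + 5 = 120.

+5 — insert A4 between Q1 and 00.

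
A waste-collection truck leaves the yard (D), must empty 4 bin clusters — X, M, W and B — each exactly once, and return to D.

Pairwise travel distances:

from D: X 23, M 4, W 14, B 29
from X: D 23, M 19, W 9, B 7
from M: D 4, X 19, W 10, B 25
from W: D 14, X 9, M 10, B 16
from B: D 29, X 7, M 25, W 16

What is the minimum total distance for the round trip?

D → X → M → W → B → D: 23+19+10+16+29 = 97
D → X → M → B → W → D: 23+19+25+16+14 = 97
D → X → W → M → B → D: 23+9+10+25+29 = 96
D → X → W → B → M → D: 23+9+16+25+4 = 77
D → X → B → M → W → D: 23+7+25+10+14 = 79
D → X → B → W → M → D: 23+7+16+10+4 = 60
D → M → X → W → B → D: 4+19+9+16+29 = 77
D → M → X → B → W → D: 4+19+7+16+14 = 60
D → M → W → X → B → D: 4+10+9+7+29 = 59
D → M → B → X → W → D: 4+25+7+9+14 = 59
D → W → X → M → B → D: 14+9+19+25+29 = 96
D → W → M → X → B → D: 14+10+19+7+29 = 79
The minimum is 59.
One optimal route: D → M → W → X → B → D (or its reverse).

59 — the shortest possible round trip.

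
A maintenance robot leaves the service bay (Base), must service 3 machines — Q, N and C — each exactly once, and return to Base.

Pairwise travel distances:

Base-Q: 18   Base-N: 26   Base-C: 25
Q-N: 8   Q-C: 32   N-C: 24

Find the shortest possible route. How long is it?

Minimum total distance: 75.

With 3 stops there are 3!/2 = 3 distinct round trips (a route and its reverse cost the same).
Base → Q → N → C → Base: 18+8+24+25 = 75
Base → Q → C → N → Base: 18+32+24+26 = 100
Base → N → Q → C → Base: 26+8+32+25 = 91
The minimum is 75.
One optimal route: Base → Q → N → C → Base (or its reverse).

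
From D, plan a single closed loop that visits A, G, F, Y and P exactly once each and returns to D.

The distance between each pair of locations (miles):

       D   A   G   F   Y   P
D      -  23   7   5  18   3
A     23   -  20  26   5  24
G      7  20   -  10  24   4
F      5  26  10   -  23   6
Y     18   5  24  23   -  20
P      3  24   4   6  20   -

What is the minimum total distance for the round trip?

Shortest round trip = 58 miles.

With 5 stops there are 5!/2 = 60 distinct round trips (a route and its reverse cost the same).
D→A→G→F→Y→P→D: 23+20+10+23+20+3 = 99
D→A→G→F→P→Y→D: 23+20+10+6+20+18 = 97
D→A→G→Y→F→P→D: 23+20+24+23+6+3 = 99
D→A→G→Y→P→F→D: 23+20+24+20+6+5 = 98
D→A→G→P→F→Y→D: 23+20+4+6+23+18 = 94
D→A→G→P→Y→F→D: 23+20+4+20+23+5 = 95
D→A→F→G→Y→P→D: 23+26+10+24+20+3 = 106
D→A→F→G→P→Y→D: 23+26+10+4+20+18 = 101
D→A→F→Y→G→P→D: 23+26+23+24+4+3 = 103
D→A→F→Y→P→G→D: 23+26+23+20+4+7 = 103
D→A→F→P→G→Y→D: 23+26+6+4+24+18 = 101
D→A→F→P→Y→G→D: 23+26+6+20+24+7 = 106
D→A→Y→G→F→P→D: 23+5+24+10+6+3 = 71
D→A→Y→G→P→F→D: 23+5+24+4+6+5 = 67
… (46 more)
D→F→P→G→A→Y→D: 5+6+4+20+5+18 = 58  ← best
The minimum is 58.
One optimal route: D → F → P → G → A → Y → D (or its reverse).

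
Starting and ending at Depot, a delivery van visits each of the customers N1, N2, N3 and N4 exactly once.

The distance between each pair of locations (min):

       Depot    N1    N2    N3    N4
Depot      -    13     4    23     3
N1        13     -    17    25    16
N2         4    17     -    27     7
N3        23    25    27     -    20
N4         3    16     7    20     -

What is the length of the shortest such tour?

Minimum total distance: 69 min.

There are 12 distinct closed tours to check (reversals are equivalent).
Depot→N1→N2→N3→N4→Depot: 13+17+27+20+3 = 80
Depot→N1→N2→N4→N3→Depot: 13+17+7+20+23 = 80
Depot→N1→N3→N2→N4→Depot: 13+25+27+7+3 = 75
Depot→N1→N3→N4→N2→Depot: 13+25+20+7+4 = 69
Depot→N1→N4→N2→N3→Depot: 13+16+7+27+23 = 86
Depot→N1→N4→N3→N2→Depot: 13+16+20+27+4 = 80
Depot→N2→N1→N3→N4→Depot: 4+17+25+20+3 = 69
Depot→N2→N1→N4→N3→Depot: 4+17+16+20+23 = 80
Depot→N2→N3→N1→N4→Depot: 4+27+25+16+3 = 75
Depot→N2→N4→N1→N3→Depot: 4+7+16+25+23 = 75
Depot→N3→N1→N2→N4→Depot: 23+25+17+7+3 = 75
Depot→N3→N2→N1→N4→Depot: 23+27+17+16+3 = 86
The minimum is 69.
One optimal route: Depot → N1 → N3 → N4 → N2 → Depot (or its reverse).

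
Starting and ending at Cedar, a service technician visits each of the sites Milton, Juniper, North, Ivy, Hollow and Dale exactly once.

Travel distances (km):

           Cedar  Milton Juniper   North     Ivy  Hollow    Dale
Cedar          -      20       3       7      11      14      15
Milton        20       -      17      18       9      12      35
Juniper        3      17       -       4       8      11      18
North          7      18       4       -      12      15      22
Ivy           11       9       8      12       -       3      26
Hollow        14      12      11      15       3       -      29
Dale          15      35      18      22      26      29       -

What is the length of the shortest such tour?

There are 360 distinct closed tours to check (reversals are equivalent).
Cedar-Milton-Juniper-North-Ivy-Hollow-Dale-Cedar: 20+17+4+12+3+29+15 = 100
Cedar-Milton-Juniper-North-Ivy-Dale-Hollow-Cedar: 20+17+4+12+26+29+14 = 122
Cedar-Milton-Juniper-North-Hollow-Ivy-Dale-Cedar: 20+17+4+15+3+26+15 = 100
Cedar-Milton-Juniper-North-Hollow-Dale-Ivy-Cedar: 20+17+4+15+29+26+11 = 122
Cedar-Milton-Juniper-North-Dale-Ivy-Hollow-Cedar: 20+17+4+22+26+3+14 = 106
Cedar-Milton-Juniper-North-Dale-Hollow-Ivy-Cedar: 20+17+4+22+29+3+11 = 106
Cedar-Milton-Juniper-Ivy-North-Hollow-Dale-Cedar: 20+17+8+12+15+29+15 = 116
Cedar-Milton-Juniper-Ivy-North-Dale-Hollow-Cedar: 20+17+8+12+22+29+14 = 122
… (352 more)
Cedar-Juniper-North-Milton-Ivy-Hollow-Dale-Cedar: 3+4+18+9+3+29+15 = 81  ← best
The minimum is 81.
One optimal route: Cedar → Juniper → North → Milton → Ivy → Hollow → Dale → Cedar (or its reverse).

Minimum total distance: 81 km.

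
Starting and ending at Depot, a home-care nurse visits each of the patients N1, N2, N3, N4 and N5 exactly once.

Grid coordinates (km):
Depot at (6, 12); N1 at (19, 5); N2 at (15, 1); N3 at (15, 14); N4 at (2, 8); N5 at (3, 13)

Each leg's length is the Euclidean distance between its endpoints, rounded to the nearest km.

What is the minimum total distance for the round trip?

Depot - N1 - N2 - N3 - N4 - N5 - Depot: 15+6+13+14+5+3 = 56
Depot - N1 - N2 - N3 - N5 - N4 - Depot: 15+6+13+12+5+6 = 57
Depot - N1 - N2 - N4 - N3 - N5 - Depot: 15+6+15+14+12+3 = 65
Depot - N1 - N2 - N4 - N5 - N3 - Depot: 15+6+15+5+12+9 = 62
Depot - N1 - N2 - N5 - N3 - N4 - Depot: 15+6+17+12+14+6 = 70
Depot - N1 - N2 - N5 - N4 - N3 - Depot: 15+6+17+5+14+9 = 66
Depot - N1 - N3 - N2 - N4 - N5 - Depot: 15+10+13+15+5+3 = 61
Depot - N1 - N3 - N2 - N5 - N4 - Depot: 15+10+13+17+5+6 = 66
Depot - N1 - N3 - N4 - N2 - N5 - Depot: 15+10+14+15+17+3 = 74
Depot - N1 - N3 - N4 - N5 - N2 - Depot: 15+10+14+5+17+14 = 75
Depot - N1 - N3 - N5 - N2 - N4 - Depot: 15+10+12+17+15+6 = 75
Depot - N1 - N3 - N5 - N4 - N2 - Depot: 15+10+12+5+15+14 = 71
Depot - N1 - N4 - N2 - N3 - N5 - Depot: 15+17+15+13+12+3 = 75
Depot - N1 - N4 - N2 - N5 - N3 - Depot: 15+17+15+17+12+9 = 85
… (46 more)
Depot - N3 - N1 - N2 - N4 - N5 - Depot: 9+10+6+15+5+3 = 48  ← best
The minimum is 48.
One optimal route: Depot → N3 → N1 → N2 → N4 → N5 → Depot (or its reverse).

Minimum total distance: 48 km.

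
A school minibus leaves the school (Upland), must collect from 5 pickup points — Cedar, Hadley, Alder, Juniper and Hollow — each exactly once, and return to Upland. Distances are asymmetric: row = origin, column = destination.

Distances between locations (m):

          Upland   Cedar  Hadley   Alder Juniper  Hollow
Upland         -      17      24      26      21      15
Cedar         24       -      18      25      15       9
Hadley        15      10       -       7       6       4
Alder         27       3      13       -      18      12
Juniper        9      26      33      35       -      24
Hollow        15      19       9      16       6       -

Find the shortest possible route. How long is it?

Minimum total distance: 58 m.

Upland - Cedar - Hadley - Alder - Juniper - Hollow - Upland: 17+18+7+18+24+15 = 99
Upland - Cedar - Hadley - Alder - Hollow - Juniper - Upland: 17+18+7+12+6+9 = 69
Upland - Cedar - Hadley - Juniper - Alder - Hollow - Upland: 17+18+6+35+12+15 = 103
Upland - Cedar - Hadley - Juniper - Hollow - Alder - Upland: 17+18+6+24+16+27 = 108
Upland - Cedar - Hadley - Hollow - Alder - Juniper - Upland: 17+18+4+16+18+9 = 82
Upland - Cedar - Hadley - Hollow - Juniper - Alder - Upland: 17+18+4+6+35+27 = 107
Upland - Cedar - Alder - Hadley - Juniper - Hollow - Upland: 17+25+13+6+24+15 = 100
Upland - Cedar - Alder - Hadley - Hollow - Juniper - Upland: 17+25+13+4+6+9 = 74
Upland - Cedar - Alder - Juniper - Hadley - Hollow - Upland: 17+25+18+33+4+15 = 112
Upland - Cedar - Alder - Juniper - Hollow - Hadley - Upland: 17+25+18+24+9+15 = 108
Upland - Cedar - Alder - Hollow - Hadley - Juniper - Upland: 17+25+12+9+6+9 = 78
Upland - Cedar - Alder - Hollow - Juniper - Hadley - Upland: 17+25+12+6+33+15 = 108
Upland - Cedar - Juniper - Hadley - Alder - Hollow - Upland: 17+15+33+7+12+15 = 99
Upland - Cedar - Juniper - Hadley - Hollow - Alder - Upland: 17+15+33+4+16+27 = 112
… (106 more)
Upland - Hadley - Alder - Cedar - Hollow - Juniper - Upland: 24+7+3+9+6+9 = 58  ← best
The minimum is 58.
One optimal route: Upland → Hadley → Alder → Cedar → Hollow → Juniper → Upland.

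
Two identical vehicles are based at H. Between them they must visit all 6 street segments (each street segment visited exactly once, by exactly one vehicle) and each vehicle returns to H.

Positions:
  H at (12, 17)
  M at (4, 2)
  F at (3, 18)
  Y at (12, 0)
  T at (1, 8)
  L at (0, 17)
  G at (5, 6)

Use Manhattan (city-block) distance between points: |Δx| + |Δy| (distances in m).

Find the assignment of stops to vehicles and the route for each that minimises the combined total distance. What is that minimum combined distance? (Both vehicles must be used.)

80 m — the smallest possible combined total.

There are 2^5 − 1 = 31 ways to divide the 6 stops into two non-empty groups. For each, the best each vehicle can do is its own shortest tour through its group:
  {M} + {F, Y, T, L, G}: 46 + 60 = 106
  {F} + {M, Y, T, L, G}: 20 + 60 = 80
  {M, F} + {Y, T, L, G}: 50 + 58 = 108
  {Y} + {M, F, T, L, G}: 34 + 56 = 90
  {M, Y} + {F, T, L, G}: 50 + 48 = 98
  {F, Y} + {M, T, L, G}: 54 + 54 = 108
  … (31 splits in total)
Best: vehicle 1 H → F → H = 20; vehicle 2 H → Y → M → G → T → L → H = 60; combined 80.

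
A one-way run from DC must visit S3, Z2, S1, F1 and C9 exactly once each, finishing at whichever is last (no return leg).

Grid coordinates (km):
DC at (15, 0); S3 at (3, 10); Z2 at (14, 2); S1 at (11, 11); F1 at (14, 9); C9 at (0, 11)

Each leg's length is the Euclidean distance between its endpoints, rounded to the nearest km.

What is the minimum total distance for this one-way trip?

24 km — the minimum one-way total.

There are 5! = 120 possible orderings.
DC → S3 → Z2 → S1 → F1 → C9: 16+14+9+4+14 = 57
DC → S3 → Z2 → S1 → C9 → F1: 16+14+9+11+14 = 64
DC → S3 → Z2 → F1 → S1 → C9: 16+14+7+4+11 = 52
DC → S3 → Z2 → F1 → C9 → S1: 16+14+7+14+11 = 62
DC → S3 → Z2 → C9 → S1 → F1: 16+14+17+11+4 = 62
DC → S3 → Z2 → C9 → F1 → S1: 16+14+17+14+4 = 65
DC → S3 → S1 → Z2 → F1 → C9: 16+8+9+7+14 = 54
DC → S3 → S1 → Z2 → C9 → F1: 16+8+9+17+14 = 64
DC → S3 → S1 → F1 → Z2 → C9: 16+8+4+7+17 = 52
DC → S3 → S1 → F1 → C9 → Z2: 16+8+4+14+17 = 59
DC → S3 → S1 → C9 → Z2 → F1: 16+8+11+17+7 = 59
DC → S3 → S1 → C9 → F1 → Z2: 16+8+11+14+7 = 56
DC → S3 → F1 → Z2 → S1 → C9: 16+11+7+9+11 = 54
DC → S3 → F1 → Z2 → C9 → S1: 16+11+7+17+11 = 62
… (106 more)
DC → Z2 → F1 → S1 → S3 → C9: 2+7+4+8+3 = 24  ← best
The minimum is 24.
One shortest path: DC → Z2 → F1 → S1 → S3 → C9.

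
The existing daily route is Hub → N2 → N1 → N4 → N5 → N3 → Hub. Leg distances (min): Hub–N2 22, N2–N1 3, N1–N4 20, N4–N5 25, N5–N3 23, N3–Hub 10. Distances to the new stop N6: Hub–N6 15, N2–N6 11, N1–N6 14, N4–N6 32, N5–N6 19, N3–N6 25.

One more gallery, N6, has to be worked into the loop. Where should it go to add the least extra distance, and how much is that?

Minimum extra distance: 4 min, inserting N6 between Hub and N2.

Insertion cost between consecutive stops i–j is d(i,N6) + d(N6,j) − d(i,j):
  between Hub and N2: 15 + 11 − 22 = 4
  between N2 and N1: 11 + 14 − 3 = 22
  between N1 and N4: 14 + 32 − 20 = 26
  between N4 and N5: 32 + 19 − 25 = 26
  between N5 and N3: 19 + 25 − 23 = 21
  between N3 and Hub: 25 + 15 − 10 = 30
Cheapest insertion is between Hub and N2, adding 4.
New total = 103 + 4 = 107.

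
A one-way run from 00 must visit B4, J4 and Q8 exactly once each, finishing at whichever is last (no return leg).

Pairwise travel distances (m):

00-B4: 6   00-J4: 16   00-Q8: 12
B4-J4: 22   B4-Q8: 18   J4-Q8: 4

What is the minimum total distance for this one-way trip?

28 m — the minimum one-way total.

There are 3! = 6 possible orderings.
00→B4→J4→Q8: 6+22+4 = 32
00→B4→Q8→J4: 6+18+4 = 28
00→J4→B4→Q8: 16+22+18 = 56
00→J4→Q8→B4: 16+4+18 = 38
00→Q8→B4→J4: 12+18+22 = 52
00→Q8→J4→B4: 12+4+22 = 38
The minimum is 28.
One shortest path: 00 → B4 → Q8 → J4.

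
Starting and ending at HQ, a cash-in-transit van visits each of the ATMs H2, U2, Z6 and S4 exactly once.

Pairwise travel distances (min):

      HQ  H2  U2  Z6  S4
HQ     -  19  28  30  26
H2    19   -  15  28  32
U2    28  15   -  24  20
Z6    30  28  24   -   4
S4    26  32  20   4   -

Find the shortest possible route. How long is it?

88 min — the shortest possible round trip.

With 4 stops there are 4!/2 = 12 distinct round trips (a route and its reverse cost the same).
HQ - H2 - U2 - Z6 - S4 - HQ: 19+15+24+4+26 = 88
HQ - H2 - U2 - S4 - Z6 - HQ: 19+15+20+4+30 = 88
HQ - H2 - Z6 - U2 - S4 - HQ: 19+28+24+20+26 = 117
HQ - H2 - Z6 - S4 - U2 - HQ: 19+28+4+20+28 = 99
HQ - H2 - S4 - U2 - Z6 - HQ: 19+32+20+24+30 = 125
HQ - H2 - S4 - Z6 - U2 - HQ: 19+32+4+24+28 = 107
HQ - U2 - H2 - Z6 - S4 - HQ: 28+15+28+4+26 = 101
HQ - U2 - H2 - S4 - Z6 - HQ: 28+15+32+4+30 = 109
HQ - U2 - Z6 - H2 - S4 - HQ: 28+24+28+32+26 = 138
HQ - U2 - S4 - H2 - Z6 - HQ: 28+20+32+28+30 = 138
HQ - Z6 - H2 - U2 - S4 - HQ: 30+28+15+20+26 = 119
HQ - Z6 - U2 - H2 - S4 - HQ: 30+24+15+32+26 = 127
The minimum is 88.
One optimal route: HQ → H2 → U2 → Z6 → S4 → HQ (or its reverse).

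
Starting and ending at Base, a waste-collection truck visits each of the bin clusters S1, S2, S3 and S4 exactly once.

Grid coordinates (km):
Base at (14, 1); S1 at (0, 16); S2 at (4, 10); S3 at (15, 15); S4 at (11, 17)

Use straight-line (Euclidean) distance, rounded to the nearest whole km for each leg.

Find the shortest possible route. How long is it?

There are 12 distinct closed tours to check (reversals are equivalent).
Base - S1 - S2 - S3 - S4 - Base: 21+7+12+4+16 = 60
Base - S1 - S2 - S4 - S3 - Base: 21+7+10+4+14 = 56
Base - S1 - S3 - S2 - S4 - Base: 21+15+12+10+16 = 74
Base - S1 - S3 - S4 - S2 - Base: 21+15+4+10+13 = 63
Base - S1 - S4 - S2 - S3 - Base: 21+11+10+12+14 = 68
Base - S1 - S4 - S3 - S2 - Base: 21+11+4+12+13 = 61
Base - S2 - S1 - S3 - S4 - Base: 13+7+15+4+16 = 55
Base - S2 - S1 - S4 - S3 - Base: 13+7+11+4+14 = 49
Base - S2 - S3 - S1 - S4 - Base: 13+12+15+11+16 = 67
Base - S2 - S4 - S1 - S3 - Base: 13+10+11+15+14 = 63
Base - S3 - S1 - S2 - S4 - Base: 14+15+7+10+16 = 62
Base - S3 - S2 - S1 - S4 - Base: 14+12+7+11+16 = 60
The minimum is 49.
One optimal route: Base → S2 → S1 → S4 → S3 → Base (or its reverse).

Shortest round trip = 49 km.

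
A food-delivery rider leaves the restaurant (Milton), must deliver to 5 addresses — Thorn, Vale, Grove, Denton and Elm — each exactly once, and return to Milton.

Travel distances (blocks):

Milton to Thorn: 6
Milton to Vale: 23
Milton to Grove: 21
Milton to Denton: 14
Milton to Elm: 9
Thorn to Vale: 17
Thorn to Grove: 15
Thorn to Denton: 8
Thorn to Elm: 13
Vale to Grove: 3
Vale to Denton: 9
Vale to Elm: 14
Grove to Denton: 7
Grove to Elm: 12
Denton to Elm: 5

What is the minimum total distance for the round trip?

47 blocks — the shortest possible round trip.

Milton→Thorn→Vale→Grove→Denton→Elm→Milton: 6+17+3+7+5+9 = 47
Milton→Thorn→Vale→Grove→Elm→Denton→Milton: 6+17+3+12+5+14 = 57
Milton→Thorn→Vale→Denton→Grove→Elm→Milton: 6+17+9+7+12+9 = 60
Milton→Thorn→Vale→Denton→Elm→Grove→Milton: 6+17+9+5+12+21 = 70
Milton→Thorn→Vale→Elm→Grove→Denton→Milton: 6+17+14+12+7+14 = 70
Milton→Thorn→Vale→Elm→Denton→Grove→Milton: 6+17+14+5+7+21 = 70
Milton→Thorn→Grove→Vale→Denton→Elm→Milton: 6+15+3+9+5+9 = 47
Milton→Thorn→Grove→Vale→Elm→Denton→Milton: 6+15+3+14+5+14 = 57
Milton→Thorn→Grove→Denton→Vale→Elm→Milton: 6+15+7+9+14+9 = 60
Milton→Thorn→Grove→Denton→Elm→Vale→Milton: 6+15+7+5+14+23 = 70
Milton→Thorn→Grove→Elm→Vale→Denton→Milton: 6+15+12+14+9+14 = 70
Milton→Thorn→Grove→Elm→Denton→Vale→Milton: 6+15+12+5+9+23 = 70
Milton→Thorn→Denton→Vale→Grove→Elm→Milton: 6+8+9+3+12+9 = 47
Milton→Thorn→Denton→Vale→Elm→Grove→Milton: 6+8+9+14+12+21 = 70
… (46 more)
The minimum is 47.
One optimal route: Milton → Thorn → Vale → Grove → Denton → Elm → Milton (or its reverse).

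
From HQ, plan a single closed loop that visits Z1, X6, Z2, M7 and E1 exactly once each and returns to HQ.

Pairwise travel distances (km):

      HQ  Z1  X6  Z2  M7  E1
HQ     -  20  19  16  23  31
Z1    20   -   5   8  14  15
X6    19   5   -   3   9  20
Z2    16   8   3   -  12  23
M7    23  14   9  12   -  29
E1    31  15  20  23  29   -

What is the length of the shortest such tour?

88 km — the shortest possible round trip.

HQ → Z1 → X6 → Z2 → M7 → E1 → HQ: 20+5+3+12+29+31 = 100
HQ → Z1 → X6 → Z2 → E1 → M7 → HQ: 20+5+3+23+29+23 = 103
HQ → Z1 → X6 → M7 → Z2 → E1 → HQ: 20+5+9+12+23+31 = 100
HQ → Z1 → X6 → M7 → E1 → Z2 → HQ: 20+5+9+29+23+16 = 102
HQ → Z1 → X6 → E1 → Z2 → M7 → HQ: 20+5+20+23+12+23 = 103
HQ → Z1 → X6 → E1 → M7 → Z2 → HQ: 20+5+20+29+12+16 = 102
HQ → Z1 → Z2 → X6 → M7 → E1 → HQ: 20+8+3+9+29+31 = 100
HQ → Z1 → Z2 → X6 → E1 → M7 → HQ: 20+8+3+20+29+23 = 103
HQ → Z1 → Z2 → M7 → X6 → E1 → HQ: 20+8+12+9+20+31 = 100
HQ → Z1 → Z2 → M7 → E1 → X6 → HQ: 20+8+12+29+20+19 = 108
HQ → Z1 → Z2 → E1 → X6 → M7 → HQ: 20+8+23+20+9+23 = 103
HQ → Z1 → Z2 → E1 → M7 → X6 → HQ: 20+8+23+29+9+19 = 108
HQ → Z1 → M7 → X6 → Z2 → E1 → HQ: 20+14+9+3+23+31 = 100
HQ → Z1 → M7 → X6 → E1 → Z2 → HQ: 20+14+9+20+23+16 = 102
… (46 more)
HQ → Z2 → X6 → M7 → Z1 → E1 → HQ: 16+3+9+14+15+31 = 88  ← best
The minimum is 88.
One optimal route: HQ → Z2 → X6 → M7 → Z1 → E1 → HQ (or its reverse).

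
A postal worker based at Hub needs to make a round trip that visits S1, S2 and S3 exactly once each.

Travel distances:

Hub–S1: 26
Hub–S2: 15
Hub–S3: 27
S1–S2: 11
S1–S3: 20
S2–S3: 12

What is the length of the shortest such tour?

Hub-S1-S2-S3-Hub: 26+11+12+27 = 76
Hub-S1-S3-S2-Hub: 26+20+12+15 = 73
Hub-S2-S1-S3-Hub: 15+11+20+27 = 73
The minimum is 73.
One optimal route: Hub → S1 → S3 → S2 → Hub (or its reverse).

Shortest round trip = 73.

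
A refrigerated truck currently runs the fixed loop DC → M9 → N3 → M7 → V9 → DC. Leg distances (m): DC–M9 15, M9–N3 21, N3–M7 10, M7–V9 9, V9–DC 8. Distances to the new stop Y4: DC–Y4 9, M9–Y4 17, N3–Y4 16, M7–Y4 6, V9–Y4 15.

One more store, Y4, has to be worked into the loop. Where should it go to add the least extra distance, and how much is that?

+11 m — insert Y4 between DC and M9.

Insertion cost between consecutive stops i–j is d(i,Y4) + d(Y4,j) − d(i,j):
  between DC and M9: 9 + 17 − 15 = 11
  between M9 and N3: 17 + 16 − 21 = 12
  between N3 and M7: 16 + 6 − 10 = 12
  between M7 and V9: 6 + 15 − 9 = 12
  between V9 and DC: 15 + 9 − 8 = 16
Cheapest insertion is between DC and M9, adding 11.
New total = 63 + 11 = 74.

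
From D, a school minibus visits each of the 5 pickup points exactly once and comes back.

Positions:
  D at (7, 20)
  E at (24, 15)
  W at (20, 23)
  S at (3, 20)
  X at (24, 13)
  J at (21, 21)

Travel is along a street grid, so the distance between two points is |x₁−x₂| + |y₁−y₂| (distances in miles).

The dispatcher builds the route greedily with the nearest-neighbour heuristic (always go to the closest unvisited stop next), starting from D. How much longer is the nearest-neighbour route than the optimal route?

D: S=4, J=15, W=16, E=22, X=24 ⇒ S
S: J=19, W=20, E=26, X=28 ⇒ J
J: W=3, E=9, X=11 ⇒ W
W: E=12, X=14 ⇒ E
E: X=2 ⇒ X
NN route D → S → J → W → E → X → D costs 64.
Optimal: D → E → X → J → W → S → D costs 62 (by enumerating all 60 distinct tours).
Excess = 64 − 62 = 2.

Excess over optimum: 2 miles.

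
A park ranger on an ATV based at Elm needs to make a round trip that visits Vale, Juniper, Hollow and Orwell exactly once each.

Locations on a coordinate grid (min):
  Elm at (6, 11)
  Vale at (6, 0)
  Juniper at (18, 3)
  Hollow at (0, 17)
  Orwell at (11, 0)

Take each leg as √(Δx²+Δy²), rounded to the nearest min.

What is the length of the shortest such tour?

Minimum total distance: 53 min.

There are 12 distinct closed tours to check (reversals are equivalent).
Elm→Vale→Juniper→Hollow→Orwell→Elm: 11+12+23+20+12 = 78
Elm→Vale→Juniper→Orwell→Hollow→Elm: 11+12+8+20+8 = 59
Elm→Vale→Hollow→Juniper→Orwell→Elm: 11+18+23+8+12 = 72
Elm→Vale→Hollow→Orwell→Juniper→Elm: 11+18+20+8+14 = 71
Elm→Vale→Orwell→Juniper→Hollow→Elm: 11+5+8+23+8 = 55
Elm→Vale→Orwell→Hollow→Juniper→Elm: 11+5+20+23+14 = 73
Elm→Juniper→Vale→Hollow→Orwell→Elm: 14+12+18+20+12 = 76
Elm→Juniper→Vale→Orwell→Hollow→Elm: 14+12+5+20+8 = 59
Elm→Juniper→Hollow→Vale→Orwell→Elm: 14+23+18+5+12 = 72
Elm→Juniper→Orwell→Vale→Hollow→Elm: 14+8+5+18+8 = 53
Elm→Hollow→Vale→Juniper→Orwell→Elm: 8+18+12+8+12 = 58
Elm→Hollow→Juniper→Vale→Orwell→Elm: 8+23+12+5+12 = 60
The minimum is 53.
One optimal route: Elm → Juniper → Orwell → Vale → Hollow → Elm (or its reverse).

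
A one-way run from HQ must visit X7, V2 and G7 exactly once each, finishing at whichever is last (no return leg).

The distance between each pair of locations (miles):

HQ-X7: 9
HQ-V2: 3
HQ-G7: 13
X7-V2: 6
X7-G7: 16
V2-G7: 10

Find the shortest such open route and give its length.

There are 3! = 6 possible orderings.
HQ - X7 - V2 - G7: 9+6+10 = 25
HQ - X7 - G7 - V2: 9+16+10 = 35
HQ - V2 - X7 - G7: 3+6+16 = 25
HQ - V2 - G7 - X7: 3+10+16 = 29
HQ - G7 - X7 - V2: 13+16+6 = 35
HQ - G7 - V2 - X7: 13+10+6 = 29
The minimum is 25.
One shortest path: HQ → X7 → V2 → G7.

25 miles — the minimum one-way total.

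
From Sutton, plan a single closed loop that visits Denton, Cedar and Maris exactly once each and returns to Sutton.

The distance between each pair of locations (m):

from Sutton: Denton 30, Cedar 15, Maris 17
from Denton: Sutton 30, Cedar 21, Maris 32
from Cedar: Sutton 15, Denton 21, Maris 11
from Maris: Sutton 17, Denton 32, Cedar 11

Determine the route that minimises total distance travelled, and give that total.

Sutton→Denton→Cedar→Maris→Sutton: 30+21+11+17 = 79
Sutton→Denton→Maris→Cedar→Sutton: 30+32+11+15 = 88
Sutton→Cedar→Denton→Maris→Sutton: 15+21+32+17 = 85
The minimum is 79.
One optimal route: Sutton → Denton → Cedar → Maris → Sutton (or its reverse).

Shortest round trip = 79 m.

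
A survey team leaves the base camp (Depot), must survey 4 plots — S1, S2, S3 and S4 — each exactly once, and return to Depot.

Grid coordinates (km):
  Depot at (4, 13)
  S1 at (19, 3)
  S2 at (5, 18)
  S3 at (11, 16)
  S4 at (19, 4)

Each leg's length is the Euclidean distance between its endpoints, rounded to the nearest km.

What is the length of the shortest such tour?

There are 12 distinct closed tours to check (reversals are equivalent).
Depot-S1-S2-S3-S4-Depot: 18+21+6+14+17 = 76
Depot-S1-S2-S4-S3-Depot: 18+21+20+14+8 = 81
Depot-S1-S3-S2-S4-Depot: 18+15+6+20+17 = 76
Depot-S1-S3-S4-S2-Depot: 18+15+14+20+5 = 72
Depot-S1-S4-S2-S3-Depot: 18+1+20+6+8 = 53
Depot-S1-S4-S3-S2-Depot: 18+1+14+6+5 = 44
Depot-S2-S1-S3-S4-Depot: 5+21+15+14+17 = 72
Depot-S2-S1-S4-S3-Depot: 5+21+1+14+8 = 49
Depot-S2-S3-S1-S4-Depot: 5+6+15+1+17 = 44
Depot-S2-S4-S1-S3-Depot: 5+20+1+15+8 = 49
Depot-S3-S1-S2-S4-Depot: 8+15+21+20+17 = 81
Depot-S3-S2-S1-S4-Depot: 8+6+21+1+17 = 53
The minimum is 44.
One optimal route: Depot → S1 → S4 → S3 → S2 → Depot (or its reverse).

Minimum total distance: 44 km.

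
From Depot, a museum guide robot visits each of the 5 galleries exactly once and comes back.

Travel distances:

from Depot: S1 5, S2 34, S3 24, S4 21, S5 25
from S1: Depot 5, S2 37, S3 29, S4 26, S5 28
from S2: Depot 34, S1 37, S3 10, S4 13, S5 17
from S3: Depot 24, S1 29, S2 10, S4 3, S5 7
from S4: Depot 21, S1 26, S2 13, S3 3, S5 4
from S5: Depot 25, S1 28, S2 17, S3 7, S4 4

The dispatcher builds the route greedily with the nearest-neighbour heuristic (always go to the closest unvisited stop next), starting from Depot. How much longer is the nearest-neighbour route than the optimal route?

From Depot: S1=5, S4=21, S3=24, S5=25, S2=34 → choose S1 (5).
From S1: S4=26, S5=28, S3=29, S2=37 → choose S4 (26).
From S4: S3=3, S5=4, S2=13 → choose S3 (3).
From S3: S5=7, S2=10 → choose S5 (7).
From S5: S2=17 → choose S2 (17).
NN route Depot → S1 → S4 → S3 → S5 → S2 → Depot costs 92.
Optimal: Depot → S1 → S2 → S3 → S4 → S5 → Depot costs 84 (by enumerating all 60 distinct tours).
Excess = 92 − 84 = 8.

8 longer than the optimal tour.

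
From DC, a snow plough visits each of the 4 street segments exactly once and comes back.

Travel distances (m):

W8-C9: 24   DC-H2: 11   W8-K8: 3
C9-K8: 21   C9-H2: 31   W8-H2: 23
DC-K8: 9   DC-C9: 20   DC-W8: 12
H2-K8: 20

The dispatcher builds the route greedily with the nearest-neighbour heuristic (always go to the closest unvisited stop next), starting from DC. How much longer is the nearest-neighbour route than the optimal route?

DC: K8=9, H2=11, W8=12, C9=20 ⇒ K8
K8: W8=3, H2=20, C9=21 ⇒ W8
W8: H2=23, C9=24 ⇒ H2
H2: C9=31 ⇒ C9
NN route DC → K8 → W8 → H2 → C9 → DC costs 86.
Optimal: DC → W8 → K8 → C9 → H2 → DC costs 78 (by enumerating all 12 distinct tours).
Excess = 86 − 78 = 8.

Excess over optimum: 8 m.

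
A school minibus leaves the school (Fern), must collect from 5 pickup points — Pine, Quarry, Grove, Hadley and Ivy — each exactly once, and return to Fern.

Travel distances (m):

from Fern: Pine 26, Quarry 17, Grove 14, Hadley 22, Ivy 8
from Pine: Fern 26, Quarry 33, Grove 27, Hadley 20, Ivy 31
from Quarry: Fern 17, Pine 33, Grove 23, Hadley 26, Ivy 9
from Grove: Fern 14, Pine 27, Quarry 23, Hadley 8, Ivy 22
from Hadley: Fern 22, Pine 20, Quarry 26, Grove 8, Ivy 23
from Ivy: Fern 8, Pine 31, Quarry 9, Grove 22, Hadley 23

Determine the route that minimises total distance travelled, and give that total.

92 m — the shortest possible round trip.

There are 60 distinct closed tours to check (reversals are equivalent).
Fern → Pine → Quarry → Grove → Hadley → Ivy → Fern: 26+33+23+8+23+8 = 121
Fern → Pine → Quarry → Grove → Ivy → Hadley → Fern: 26+33+23+22+23+22 = 149
Fern → Pine → Quarry → Hadley → Grove → Ivy → Fern: 26+33+26+8+22+8 = 123
Fern → Pine → Quarry → Hadley → Ivy → Grove → Fern: 26+33+26+23+22+14 = 144
Fern → Pine → Quarry → Ivy → Grove → Hadley → Fern: 26+33+9+22+8+22 = 120
Fern → Pine → Quarry → Ivy → Hadley → Grove → Fern: 26+33+9+23+8+14 = 113
Fern → Pine → Grove → Quarry → Hadley → Ivy → Fern: 26+27+23+26+23+8 = 133
Fern → Pine → Grove → Quarry → Ivy → Hadley → Fern: 26+27+23+9+23+22 = 130
Fern → Pine → Grove → Hadley → Quarry → Ivy → Fern: 26+27+8+26+9+8 = 104
Fern → Pine → Grove → Hadley → Ivy → Quarry → Fern: 26+27+8+23+9+17 = 110
Fern → Pine → Grove → Ivy → Quarry → Hadley → Fern: 26+27+22+9+26+22 = 132
Fern → Pine → Grove → Ivy → Hadley → Quarry → Fern: 26+27+22+23+26+17 = 141
Fern → Pine → Hadley → Quarry → Grove → Ivy → Fern: 26+20+26+23+22+8 = 125
Fern → Pine → Hadley → Quarry → Ivy → Grove → Fern: 26+20+26+9+22+14 = 117
… (46 more)
Fern → Grove → Hadley → Pine → Quarry → Ivy → Fern: 14+8+20+33+9+8 = 92  ← best
The minimum is 92.
One optimal route: Fern → Grove → Hadley → Pine → Quarry → Ivy → Fern (or its reverse).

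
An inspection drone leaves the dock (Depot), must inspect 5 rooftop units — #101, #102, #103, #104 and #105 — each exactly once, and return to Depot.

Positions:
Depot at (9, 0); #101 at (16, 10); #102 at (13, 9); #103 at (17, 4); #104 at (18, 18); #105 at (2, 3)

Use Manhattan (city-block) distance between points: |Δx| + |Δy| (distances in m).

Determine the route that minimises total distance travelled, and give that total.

Minimum total distance: 68 m.

With 5 stops there are 5!/2 = 60 distinct round trips (a route and its reverse cost the same).
Depot→#101→#102→#103→#104→#105→Depot: 17+4+9+15+31+10 = 86
Depot→#101→#102→#103→#105→#104→Depot: 17+4+9+16+31+27 = 104
Depot→#101→#102→#104→#103→#105→Depot: 17+4+14+15+16+10 = 76
Depot→#101→#102→#104→#105→#103→Depot: 17+4+14+31+16+12 = 94
Depot→#101→#102→#105→#103→#104→Depot: 17+4+17+16+15+27 = 96
Depot→#101→#102→#105→#104→#103→Depot: 17+4+17+31+15+12 = 96
Depot→#101→#103→#102→#104→#105→Depot: 17+7+9+14+31+10 = 88
Depot→#101→#103→#102→#105→#104→Depot: 17+7+9+17+31+27 = 108
Depot→#101→#103→#104→#102→#105→Depot: 17+7+15+14+17+10 = 80
Depot→#101→#103→#104→#105→#102→Depot: 17+7+15+31+17+13 = 100
Depot→#101→#103→#105→#102→#104→Depot: 17+7+16+17+14+27 = 98
Depot→#101→#103→#105→#104→#102→Depot: 17+7+16+31+14+13 = 98
Depot→#101→#104→#102→#103→#105→Depot: 17+10+14+9+16+10 = 76
Depot→#101→#104→#102→#105→#103→Depot: 17+10+14+17+16+12 = 86
… (46 more)
Depot→#102→#101→#104→#103→#105→Depot: 13+4+10+15+16+10 = 68  ← best
The minimum is 68.
One optimal route: Depot → #102 → #101 → #104 → #103 → #105 → Depot (or its reverse).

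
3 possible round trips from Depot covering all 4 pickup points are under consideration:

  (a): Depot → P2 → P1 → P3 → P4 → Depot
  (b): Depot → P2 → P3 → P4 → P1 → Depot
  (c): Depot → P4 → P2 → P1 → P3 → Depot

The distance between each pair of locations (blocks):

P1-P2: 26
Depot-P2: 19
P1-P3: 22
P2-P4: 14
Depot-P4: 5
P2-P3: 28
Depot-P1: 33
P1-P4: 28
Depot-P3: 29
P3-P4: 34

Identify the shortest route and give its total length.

96 blocks — (c) is the shortest.

(a): 19 + 26 + 22 + 34 + 5 = 106
(b): 19 + 28 + 34 + 28 + 33 = 142
(c): 5 + 14 + 26 + 22 + 29 = 96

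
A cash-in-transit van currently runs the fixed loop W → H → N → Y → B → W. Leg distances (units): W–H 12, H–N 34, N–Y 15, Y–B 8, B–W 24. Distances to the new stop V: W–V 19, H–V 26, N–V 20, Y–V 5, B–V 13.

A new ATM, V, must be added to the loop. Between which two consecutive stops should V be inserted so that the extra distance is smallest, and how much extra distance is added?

Adding 8 by placing V on the B–W leg.

Insertion cost between consecutive stops i–j is d(i,V) + d(V,j) − d(i,j):
  between W and H: 19 + 26 − 12 = 33
  between H and N: 26 + 20 − 34 = 12
  between N and Y: 20 + 5 − 15 = 10
  between Y and B: 5 + 13 − 8 = 10
  between B and W: 13 + 19 − 24 = 8
Cheapest insertion is between B and W, adding 8.
New total = 93 + 8 = 101.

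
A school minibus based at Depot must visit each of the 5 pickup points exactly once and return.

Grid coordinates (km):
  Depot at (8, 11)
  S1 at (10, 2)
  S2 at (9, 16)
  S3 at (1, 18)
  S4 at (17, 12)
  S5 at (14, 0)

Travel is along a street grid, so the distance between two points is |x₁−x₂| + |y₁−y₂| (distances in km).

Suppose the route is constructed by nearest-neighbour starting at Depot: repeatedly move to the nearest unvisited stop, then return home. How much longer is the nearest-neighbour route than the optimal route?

From Depot: S2=6, S4=10, S1=11, S3=14, S5=17 → choose S2 (6).
From S2: S3=10, S4=12, S1=15, S5=21 → choose S3 (10).
From S3: S4=22, S1=25, S5=31 → choose S4 (22).
From S4: S5=15, S1=17 → choose S5 (15).
From S5: S1=6 → choose S1 (6).
NN route Depot → S2 → S3 → S4 → S5 → S1 → Depot costs 70.
Optimal: Depot → S1 → S5 → S4 → S2 → S3 → Depot costs 68 (by enumerating all 60 distinct tours).
Excess = 70 − 68 = 2.

Excess over optimum: 2 km.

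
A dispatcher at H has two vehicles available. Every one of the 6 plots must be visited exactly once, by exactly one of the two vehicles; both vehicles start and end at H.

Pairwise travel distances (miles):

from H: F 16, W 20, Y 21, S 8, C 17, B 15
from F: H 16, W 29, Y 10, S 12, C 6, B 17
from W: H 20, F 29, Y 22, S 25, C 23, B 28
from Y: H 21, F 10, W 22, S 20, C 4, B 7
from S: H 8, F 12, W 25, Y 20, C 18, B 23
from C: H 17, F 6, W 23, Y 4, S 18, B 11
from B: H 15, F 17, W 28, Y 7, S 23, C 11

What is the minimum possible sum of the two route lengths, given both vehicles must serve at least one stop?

Minimum combined distance: 92 miles.

Try each way of splitting the stops between the two vehicles (each non-empty) and, for each split, find the best tour for each vehicle:
  {F} + {W, Y, S, C, B}: 32 + 82 = 114
  {W} + {F, Y, S, C, B}: 40 + 52 = 92
  {F, W} + {Y, S, C, B}: 65 + 52 = 117
  {Y} + {F, W, S, C, B}: 42 + 85 = 127
  {F, Y} + {W, S, C, B}: 47 + 82 = 129
  {W, Y} + {F, S, C, B}: 63 + 52 = 115
  … (31 splits in total)
Best: vehicle 1 H → W → H = 40; vehicle 2 H → S → F → C → Y → B → H = 52; combined 92.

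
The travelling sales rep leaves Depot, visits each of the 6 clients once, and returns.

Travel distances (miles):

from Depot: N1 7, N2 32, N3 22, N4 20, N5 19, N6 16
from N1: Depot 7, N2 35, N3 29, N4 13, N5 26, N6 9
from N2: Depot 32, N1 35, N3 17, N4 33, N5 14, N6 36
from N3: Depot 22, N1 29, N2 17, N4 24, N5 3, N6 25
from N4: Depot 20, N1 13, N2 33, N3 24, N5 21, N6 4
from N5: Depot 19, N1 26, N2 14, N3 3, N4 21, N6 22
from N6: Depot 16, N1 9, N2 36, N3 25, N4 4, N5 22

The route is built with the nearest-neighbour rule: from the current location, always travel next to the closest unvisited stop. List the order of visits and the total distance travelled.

93 miles along Depot → N1 → N6 → N4 → N5 → N3 → N2 → Depot.

Depot → [N1:7 / N6:16 / N5:19 / N4:20 / N3:22 / N2:32] → N1 (7)
N1 → [N6:9 / N4:13 / N5:26 / N3:29 / N2:35] → N6 (9)
N6 → [N4:4 / N5:22 / N3:25 / N2:36] → N4 (4)
N4 → [N5:21 / N3:24 / N2:33] → N5 (21)
N5 → [N3:3 / N2:14] → N3 (3)
N3 → [N2:17] → N2 (17)
Return N2→Depot: 32.
Total = 7 + 9 + 4 + 21 + 3 + 17 + 32 = 93.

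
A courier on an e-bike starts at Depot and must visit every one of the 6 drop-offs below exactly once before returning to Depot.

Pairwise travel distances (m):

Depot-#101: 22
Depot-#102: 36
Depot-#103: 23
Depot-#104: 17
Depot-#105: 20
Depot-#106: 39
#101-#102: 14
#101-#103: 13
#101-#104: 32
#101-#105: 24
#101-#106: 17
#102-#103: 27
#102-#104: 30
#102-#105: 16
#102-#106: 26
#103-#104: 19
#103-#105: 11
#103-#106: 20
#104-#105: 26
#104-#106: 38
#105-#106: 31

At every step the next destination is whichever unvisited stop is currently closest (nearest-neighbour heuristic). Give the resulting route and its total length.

From Depot: distances to unvisited — #104=17, #105=20, #101=22, #103=23, #102=36, #106=39. Nearest is #104 (17).
From #104: distances to unvisited — #103=19, #105=26, #102=30, #101=32, #106=38. Nearest is #103 (19).
From #103: distances to unvisited — #105=11, #101=13, #106=20, #102=27. Nearest is #105 (11).
From #105: distances to unvisited — #102=16, #101=24, #106=31. Nearest is #102 (16).
From #102: distances to unvisited — #101=14, #106=26. Nearest is #101 (14).
From #101: distances to unvisited — #106=17. Nearest is #106 (17).
Return #106→Depot: 39.
Total = 17 + 19 + 11 + 16 + 14 + 17 + 39 = 133.

133 m along Depot → #104 → #103 → #105 → #102 → #101 → #106 → Depot.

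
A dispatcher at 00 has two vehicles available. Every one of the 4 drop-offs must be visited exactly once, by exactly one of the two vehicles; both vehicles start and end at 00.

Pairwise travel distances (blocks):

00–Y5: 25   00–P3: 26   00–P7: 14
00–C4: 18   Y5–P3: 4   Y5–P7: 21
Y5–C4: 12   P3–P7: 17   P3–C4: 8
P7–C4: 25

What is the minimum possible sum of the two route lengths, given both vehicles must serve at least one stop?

Try each way of splitting the stops between the two vehicles (each non-empty) and, for each split, find the best tour for each vehicle:
  {Y5} + {P3, P7, C4}: 50 + 57 = 107
  {P3} + {Y5, P7, C4}: 52 + 65 = 117
  {Y5, P3} + {P7, C4}: 55 + 57 = 112
  {P7} + {Y5, P3, C4}: 28 + 55 = 83
  {Y5, P7} + {P3, C4}: 60 + 52 = 112
  {P3, P7} + {Y5, C4}: 57 + 55 = 112
  … (7 splits in total)
Best: vehicle 1 00 → P7 → 00 = 28; vehicle 2 00 → Y5 → P3 → C4 → 00 = 55; combined 83.

Minimum combined distance: 83 blocks.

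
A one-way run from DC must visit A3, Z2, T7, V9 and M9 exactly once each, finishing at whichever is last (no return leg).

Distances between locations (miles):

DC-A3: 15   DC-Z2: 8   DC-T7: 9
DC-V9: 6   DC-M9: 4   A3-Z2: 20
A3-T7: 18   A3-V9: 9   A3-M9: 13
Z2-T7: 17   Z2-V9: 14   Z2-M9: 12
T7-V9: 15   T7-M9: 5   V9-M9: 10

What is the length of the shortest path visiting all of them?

49 miles — the minimum one-way total.

There are 5! = 120 possible orderings.
DC - A3 - Z2 - T7 - V9 - M9: 15+20+17+15+10 = 77
DC - A3 - Z2 - T7 - M9 - V9: 15+20+17+5+10 = 67
DC - A3 - Z2 - V9 - T7 - M9: 15+20+14+15+5 = 69
DC - A3 - Z2 - V9 - M9 - T7: 15+20+14+10+5 = 64
DC - A3 - Z2 - M9 - T7 - V9: 15+20+12+5+15 = 67
DC - A3 - Z2 - M9 - V9 - T7: 15+20+12+10+15 = 72
DC - A3 - T7 - Z2 - V9 - M9: 15+18+17+14+10 = 74
DC - A3 - T7 - Z2 - M9 - V9: 15+18+17+12+10 = 72
DC - A3 - T7 - V9 - Z2 - M9: 15+18+15+14+12 = 74
DC - A3 - T7 - V9 - M9 - Z2: 15+18+15+10+12 = 70
DC - A3 - T7 - M9 - Z2 - V9: 15+18+5+12+14 = 64
DC - A3 - T7 - M9 - V9 - Z2: 15+18+5+10+14 = 62
DC - A3 - V9 - Z2 - T7 - M9: 15+9+14+17+5 = 60
DC - A3 - V9 - Z2 - M9 - T7: 15+9+14+12+5 = 55
… (106 more)
DC - Z2 - T7 - M9 - V9 - A3: 8+17+5+10+9 = 49  ← best
The minimum is 49.
One shortest path: DC → Z2 → T7 → M9 → V9 → A3.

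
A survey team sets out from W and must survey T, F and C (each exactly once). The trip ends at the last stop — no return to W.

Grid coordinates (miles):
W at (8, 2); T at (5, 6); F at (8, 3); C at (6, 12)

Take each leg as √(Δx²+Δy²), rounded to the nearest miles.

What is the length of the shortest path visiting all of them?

There are 3! = 6 possible orderings.
W - T - F - C: 5+4+9 = 18
W - T - C - F: 5+6+9 = 20
W - F - T - C: 1+4+6 = 11
W - F - C - T: 1+9+6 = 16
W - C - T - F: 10+6+4 = 20
W - C - F - T: 10+9+4 = 23
The minimum is 11.
One shortest path: W → F → T → C.

11 miles — the minimum one-way total.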